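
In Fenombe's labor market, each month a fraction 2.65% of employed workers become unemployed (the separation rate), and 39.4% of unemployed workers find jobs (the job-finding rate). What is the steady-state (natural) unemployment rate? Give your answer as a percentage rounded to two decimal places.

At steady state the flows balance: s·E = f·U, so U/(E+U) = s/(s+f).
u* = 2.65 / (2.65 + 39.4) = 2.65 / 42.05 = 6.30%.

Steady-state unemployment rate ≈ 6.30%.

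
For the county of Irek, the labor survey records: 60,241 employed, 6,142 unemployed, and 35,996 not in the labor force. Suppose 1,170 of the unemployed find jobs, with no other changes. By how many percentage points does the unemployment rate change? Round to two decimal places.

Initially, labor force = 60,241 + 6,142 = 66,383, so u = 6,142/66,383 = 9.25%.
After the change, unemployed falls and employed rises by 1,170; labor force unchanged → E = 61,411, U = 4,972, labor force = 66,383.
New unemployment rate = 4,972 / 66,383 = 7.49%.
Change = 7.49% − 9.25% = −1.76 percentage points.

The unemployment rate changes by −1.76 percentage points.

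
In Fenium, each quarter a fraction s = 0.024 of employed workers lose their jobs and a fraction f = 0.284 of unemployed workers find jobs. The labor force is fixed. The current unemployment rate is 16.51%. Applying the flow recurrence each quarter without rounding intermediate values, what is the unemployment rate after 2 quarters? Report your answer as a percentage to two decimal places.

With a fixed labor force, u_{t+1} = u_t + s·(1−u_t) − f·u_t = u_t·(1−s−f) + s.
Here 1−s−f = 0.692 and s = 0.024.
u_1 = 0.165100 × 0.692 + 0.024 = 0.138249.
u_2 = 0.138249 × 0.692 + 0.024 = 0.119668.

Unemployment rate after two quarters ≈ 11.97%.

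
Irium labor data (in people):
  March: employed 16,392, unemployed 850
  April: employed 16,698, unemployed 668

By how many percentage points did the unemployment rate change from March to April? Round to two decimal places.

The unemployment rate changed by −1.08 percentage points.

March: labor force = 16,392 + 850 = 17,242; u = 850/17,242 = 4.93%.
April: labor force = 16,698 + 668 = 17,366; u = 668/17,366 = 3.85%.
Change = 3.85% − 4.93% = −1.08 pp.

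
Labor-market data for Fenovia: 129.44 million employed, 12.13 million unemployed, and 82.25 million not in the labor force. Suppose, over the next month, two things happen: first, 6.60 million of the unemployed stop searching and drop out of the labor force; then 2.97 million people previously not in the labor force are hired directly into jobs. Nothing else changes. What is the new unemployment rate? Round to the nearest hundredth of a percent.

New unemployment rate ≈ 4.01%.

Initially, labor force = 129.44 + 12.13 = 141.57 million, so u = 12.13/141.57 = 8.57%.
After the first change, unemployed and labor force both fall by 6.60 → E = 129.44, U = 5.53, labor force = 134.97 million.
After the second change, employed and labor force both rise by 2.97; unemployed unchanged → E = 132.41, U = 5.53, labor force = 137.94 million.
New unemployment rate = 5.53 / 137.94 = 4.01%.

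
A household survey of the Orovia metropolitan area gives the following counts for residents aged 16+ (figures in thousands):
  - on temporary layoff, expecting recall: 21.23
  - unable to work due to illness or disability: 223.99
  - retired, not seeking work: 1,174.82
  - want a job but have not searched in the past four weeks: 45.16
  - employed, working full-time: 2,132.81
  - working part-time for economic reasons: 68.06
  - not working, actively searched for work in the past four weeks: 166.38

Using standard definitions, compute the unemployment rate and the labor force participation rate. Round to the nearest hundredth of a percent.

Employed = 2,132.81 + 68.06 = 2,200.87 thousand (anyone who worked, including part-time for economic reasons, counts as employed).
Unemployed = 21.23 + 166.38 = 187.61 thousand (jobless and actively searching, or on temporary layoff).
Labor force = 2,200.87 + 187.61 = 2,388.48 thousand.
Not in labor force = 223.99 + 1,174.82 + 45.16 = 1,443.97 thousand (those not working and not actively searching are outside the labor force — including those who want a job but have given up searching).
Civilian working-age population = 2,388.48 + 1,443.97 = 3,832.45 thousand.
Unemployment rate = 187.61 / 2,388.48 = 7.85%.
Labor force participation rate = 2,388.48 / 3,832.45 = 62.32%.

Unemployment rate ≈ 7.85%; labor force participation rate ≈ 62.32%.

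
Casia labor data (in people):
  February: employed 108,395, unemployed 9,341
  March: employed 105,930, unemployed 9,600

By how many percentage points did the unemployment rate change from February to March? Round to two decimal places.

The unemployment rate changed by +0.38 percentage points.

February: labor force = 108,395 + 9,341 = 117,736; u = 9,341/117,736 = 7.93%.
March: labor force = 105,930 + 9,600 = 115,530; u = 9,600/115,530 = 8.31%.
Change = 8.31% − 7.93% = +0.38 pp.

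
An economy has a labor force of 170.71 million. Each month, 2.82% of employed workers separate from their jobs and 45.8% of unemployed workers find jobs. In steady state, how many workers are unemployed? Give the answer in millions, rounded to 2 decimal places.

Steady-state unemployment rate u* = s/(s+f) = 2.82/(2.82+45.8) = 0.058001.
Unemployed = u* × labor force = 0.058001 × 170.71 ≈ 9.90 million.

About 9.90 million are unemployed in steady state.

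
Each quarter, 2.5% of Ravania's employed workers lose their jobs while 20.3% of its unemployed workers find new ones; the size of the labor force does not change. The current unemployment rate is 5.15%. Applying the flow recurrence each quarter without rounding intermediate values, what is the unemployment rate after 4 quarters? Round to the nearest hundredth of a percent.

With a fixed labor force, u_{t+1} = u_t + s·(1−u_t) − f·u_t = u_t·(1−s−f) + s.
Here 1−s−f = 0.772 and s = 0.025.
u_1 = 0.051500 × 0.772 + 0.025 = 0.064758.
u_2 = 0.064758 × 0.772 + 0.025 = 0.074993.
u_3 = 0.074993 × 0.772 + 0.025 = 0.082895.
u_4 = 0.082895 × 0.772 + 0.025 = 0.088995.

Unemployment rate after four quarters ≈ 8.90%.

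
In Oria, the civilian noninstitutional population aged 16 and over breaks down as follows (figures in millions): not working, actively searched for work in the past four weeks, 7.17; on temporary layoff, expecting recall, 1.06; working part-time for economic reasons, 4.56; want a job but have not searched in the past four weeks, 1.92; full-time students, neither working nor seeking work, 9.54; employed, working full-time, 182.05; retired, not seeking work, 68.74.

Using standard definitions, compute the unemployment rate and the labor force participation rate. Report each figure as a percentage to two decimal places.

Employed = 4.56 + 182.05 = 186.61 million (anyone who worked, including part-time for economic reasons, counts as employed).
Unemployed = 7.17 + 1.06 = 8.23 million (jobless and actively searching, or on temporary layoff).
Labor force = 186.61 + 8.23 = 194.84 million.
Not in labor force = 1.92 + 9.54 + 68.74 = 80.20 million (those not working and not actively searching are outside the labor force — including those who want a job but have given up searching).
Civilian working-age population = 194.84 + 80.20 = 275.04 million.
Unemployment rate = 8.23 / 194.84 = 4.22%.
Labor force participation rate = 194.84 / 275.04 = 70.84%.

Unemployment rate ≈ 4.22%; labor force participation rate ≈ 70.84%.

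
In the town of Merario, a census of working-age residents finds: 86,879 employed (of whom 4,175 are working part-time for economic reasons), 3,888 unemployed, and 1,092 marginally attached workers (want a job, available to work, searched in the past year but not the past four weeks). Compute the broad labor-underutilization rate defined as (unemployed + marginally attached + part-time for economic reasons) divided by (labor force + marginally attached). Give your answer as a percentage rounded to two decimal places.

Labor force = 86,879 + 3,888 = 90,767.
Numerator = 3,888 + 1,092 + 4,175 = 9,155.
Denominator = 90,767 + 1,092 = 91,859.
Broad rate = 9,155 / 91,859 = 9.97%.

Broad underutilization rate ≈ 9.97%.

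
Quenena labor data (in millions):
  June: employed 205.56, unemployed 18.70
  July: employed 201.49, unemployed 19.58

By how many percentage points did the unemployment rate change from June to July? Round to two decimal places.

The unemployment rate changed by +0.52 percentage points.

June: labor force = 205.56 + 18.70 = 224.26; u = 18.70/224.26 = 8.34%.
July: labor force = 201.49 + 19.58 = 221.07; u = 19.58/221.07 = 8.86%.
Change = 8.86% − 8.34% = +0.52 pp.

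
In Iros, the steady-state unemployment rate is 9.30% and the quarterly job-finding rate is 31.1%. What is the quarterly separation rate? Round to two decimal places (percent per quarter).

From u* = s/(s+f): s = u·f/(1−u).
s = 0.0930 × 31.1 / (1 − 0.0930) = 2.8923 / 0.9070 ≈ 3.19% per quarter.

Separation rate ≈ 3.19% per quarter.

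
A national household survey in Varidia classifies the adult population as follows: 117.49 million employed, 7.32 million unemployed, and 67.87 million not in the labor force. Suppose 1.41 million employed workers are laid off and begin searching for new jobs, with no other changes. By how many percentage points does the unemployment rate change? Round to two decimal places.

Initially, labor force = 117.49 + 7.32 = 124.81 million, so u = 7.32/124.81 = 5.86%.
After the change, employed falls and unemployed rises by 1.41; labor force unchanged → E = 116.08, U = 8.73, labor force = 124.81 million.
New unemployment rate = 8.73 / 124.81 = 6.99%.
Change = 6.99% − 5.86% = +1.13 percentage points.

The unemployment rate changes by +1.13 percentage points.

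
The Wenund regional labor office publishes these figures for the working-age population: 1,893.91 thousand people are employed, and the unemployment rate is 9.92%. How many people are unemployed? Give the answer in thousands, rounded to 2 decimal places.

About 208.57 thousand are unemployed.

Let U be the number unemployed. The labor force is E + U, and U/(E+U) = 0.0992.
So U = 0.0992 × 1,893.91 / (1 − 0.0992) = 187.8759 / 0.9008 ≈ 208.57 thousand.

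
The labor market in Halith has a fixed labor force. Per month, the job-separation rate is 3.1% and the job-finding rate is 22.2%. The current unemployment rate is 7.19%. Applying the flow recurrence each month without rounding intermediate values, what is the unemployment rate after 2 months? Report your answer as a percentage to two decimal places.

With a fixed labor force, u_{t+1} = u_t + s·(1−u_t) − f·u_t = u_t·(1−s−f) + s.
Here 1−s−f = 0.747 and s = 0.031.
u_1 = 0.071900 × 0.747 + 0.031 = 0.084709.
u_2 = 0.084709 × 0.747 + 0.031 = 0.094278.

Unemployment rate after two months ≈ 9.43%.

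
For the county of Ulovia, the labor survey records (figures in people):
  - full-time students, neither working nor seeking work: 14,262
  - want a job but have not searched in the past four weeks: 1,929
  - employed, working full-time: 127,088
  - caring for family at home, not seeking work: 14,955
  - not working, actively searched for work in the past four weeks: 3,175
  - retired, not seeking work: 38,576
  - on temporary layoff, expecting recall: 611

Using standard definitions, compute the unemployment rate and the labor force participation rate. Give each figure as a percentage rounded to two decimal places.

Unemployment rate ≈ 2.89%; labor force participation rate ≈ 65.24%.

Employed = 127,088.
Unemployed = 3,175 + 611 = 3,786 (jobless and actively searching, or on temporary layoff).
Labor force = 127,088 + 3,786 = 130,874.
Not in labor force = 14,262 + 1,929 + 14,955 + 38,576 = 69,722 (those not working and not actively searching are outside the labor force — including those who want a job but have given up searching).
Civilian working-age population = 130,874 + 69,722 = 200,596.
Unemployment rate = 3,786 / 130,874 = 2.89%.
Labor force participation rate = 130,874 / 200,596 = 65.24%.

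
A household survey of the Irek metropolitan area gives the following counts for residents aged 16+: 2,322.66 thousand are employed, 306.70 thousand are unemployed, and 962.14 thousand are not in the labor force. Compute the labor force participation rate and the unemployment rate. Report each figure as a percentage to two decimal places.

Labor force participation rate ≈ 73.21%; unemployment rate ≈ 11.66%.

Labor force = employed + unemployed = 2,322.66 + 306.70 = 2,629.36 thousand.
Working-age population = 2,629.36 + 962.14 = 3,591.50 thousand.
Unemployment rate = 306.70 / 2,629.36 = 11.66%.
Labor force participation rate = 2,629.36 / 3,591.50 = 73.21%.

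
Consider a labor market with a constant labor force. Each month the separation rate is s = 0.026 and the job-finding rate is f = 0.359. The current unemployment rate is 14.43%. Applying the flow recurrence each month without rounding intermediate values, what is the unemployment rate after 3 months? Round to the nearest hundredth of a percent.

Unemployment rate after three months ≈ 8.54%.

With a fixed labor force, u_{t+1} = u_t + s·(1−u_t) − f·u_t = u_t·(1−s−f) + s.
Here 1−s−f = 0.615 and s = 0.026.
u_1 = 0.144300 × 0.615 + 0.026 = 0.114744.
u_2 = 0.114744 × 0.615 + 0.026 = 0.096568.
u_3 = 0.096568 × 0.615 + 0.026 = 0.085389.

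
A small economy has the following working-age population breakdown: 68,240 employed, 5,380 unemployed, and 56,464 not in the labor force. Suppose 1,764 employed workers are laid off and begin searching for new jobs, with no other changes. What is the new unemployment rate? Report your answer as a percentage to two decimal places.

Initially, labor force = 68,240 + 5,380 = 73,620, so u = 5,380/73,620 = 7.31%.
After the change, employed falls and unemployed rises by 1,764; labor force unchanged → E = 66,476, U = 7,144, labor force = 73,620.
New unemployment rate = 7,144 / 73,620 = 9.70%.

New unemployment rate ≈ 9.70%.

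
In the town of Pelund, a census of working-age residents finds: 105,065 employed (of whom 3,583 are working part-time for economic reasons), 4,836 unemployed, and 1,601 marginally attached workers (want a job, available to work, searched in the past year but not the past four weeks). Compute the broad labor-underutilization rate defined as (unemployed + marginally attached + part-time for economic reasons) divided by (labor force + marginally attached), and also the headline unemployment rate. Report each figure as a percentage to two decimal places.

Broad underutilization rate ≈ 8.99%; headline unemployment rate ≈ 4.40%.

Labor force = 105,065 + 4,836 = 109,901.
Numerator = 4,836 + 1,601 + 3,583 = 10,020.
Denominator = 109,901 + 1,601 = 111,502.
Broad rate = 10,020 / 111,502 = 8.99%.
Headline unemployment rate = 4,836 / 109,901 = 4.40%.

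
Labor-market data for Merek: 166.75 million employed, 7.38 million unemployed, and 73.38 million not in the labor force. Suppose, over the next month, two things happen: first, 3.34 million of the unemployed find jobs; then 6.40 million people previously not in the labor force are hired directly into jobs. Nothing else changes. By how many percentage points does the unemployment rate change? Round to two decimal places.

Initially, labor force = 166.75 + 7.38 = 174.13 million, so u = 7.38/174.13 = 4.24%.
After the first change, unemployed falls and employed rises by 3.34; labor force unchanged → E = 170.09, U = 4.04, labor force = 174.13 million.
After the second change, employed and labor force both rise by 6.40; unemployed unchanged → E = 176.49, U = 4.04, labor force = 180.53 million.
New unemployment rate = 4.04 / 180.53 = 2.24%.
Change = 2.24% − 4.24% = −2.00 percentage points.

The unemployment rate changes by −2.00 percentage points.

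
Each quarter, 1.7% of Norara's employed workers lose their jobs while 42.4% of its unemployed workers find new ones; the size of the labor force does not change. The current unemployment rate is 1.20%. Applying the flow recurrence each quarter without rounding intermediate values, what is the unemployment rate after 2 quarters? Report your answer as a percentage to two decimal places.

With a fixed labor force, u_{t+1} = u_t + s·(1−u_t) − f·u_t = u_t·(1−s−f) + s.
Here 1−s−f = 0.559 and s = 0.017.
u_1 = 0.012000 × 0.559 + 0.017 = 0.023708.
u_2 = 0.023708 × 0.559 + 0.017 = 0.030253.

Unemployment rate after two quarters ≈ 3.03%.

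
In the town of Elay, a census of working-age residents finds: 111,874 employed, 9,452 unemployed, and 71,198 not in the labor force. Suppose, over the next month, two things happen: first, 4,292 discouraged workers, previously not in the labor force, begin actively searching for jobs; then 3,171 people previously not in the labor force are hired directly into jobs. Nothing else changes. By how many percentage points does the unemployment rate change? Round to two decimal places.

The unemployment rate changes by +2.88 percentage points.

Initially, labor force = 111,874 + 9,452 = 121,326, so u = 9,452/121,326 = 7.79%.
After the first change, unemployed and labor force both rise by 4,292 → E = 111,874, U = 13,744, labor force = 125,618.
After the second change, employed and labor force both rise by 3,171; unemployed unchanged → E = 115,045, U = 13,744, labor force = 128,789.
New unemployment rate = 13,744 / 128,789 = 10.67%.
Change = 10.67% − 7.79% = +2.88 percentage points.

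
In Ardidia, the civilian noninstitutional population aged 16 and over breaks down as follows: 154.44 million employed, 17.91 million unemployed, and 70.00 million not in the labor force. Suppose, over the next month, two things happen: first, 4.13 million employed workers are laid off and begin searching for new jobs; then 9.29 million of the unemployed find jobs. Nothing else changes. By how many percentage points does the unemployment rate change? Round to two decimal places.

The unemployment rate changes by −2.99 percentage points.

Initially, labor force = 154.44 + 17.91 = 172.35 million, so u = 17.91/172.35 = 10.39%.
After the first change, employed falls and unemployed rises by 4.13; labor force unchanged → E = 150.31, U = 22.04, labor force = 172.35 million.
After the second change, unemployed falls and employed rises by 9.29; labor force unchanged → E = 159.60, U = 12.75, labor force = 172.35 million.
New unemployment rate = 12.75 / 172.35 = 7.40%.
Change = 7.40% − 10.39% = −2.99 percentage points.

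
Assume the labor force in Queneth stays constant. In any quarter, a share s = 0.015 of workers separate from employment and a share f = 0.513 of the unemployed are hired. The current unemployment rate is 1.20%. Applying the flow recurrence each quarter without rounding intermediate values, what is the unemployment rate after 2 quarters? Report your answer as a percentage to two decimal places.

Unemployment rate after two quarters ≈ 2.48%.

With a fixed labor force, u_{t+1} = u_t + s·(1−u_t) − f·u_t = u_t·(1−s−f) + s.
Here 1−s−f = 0.472 and s = 0.015.
u_1 = 0.012000 × 0.472 + 0.015 = 0.020664.
u_2 = 0.020664 × 0.472 + 0.015 = 0.024753.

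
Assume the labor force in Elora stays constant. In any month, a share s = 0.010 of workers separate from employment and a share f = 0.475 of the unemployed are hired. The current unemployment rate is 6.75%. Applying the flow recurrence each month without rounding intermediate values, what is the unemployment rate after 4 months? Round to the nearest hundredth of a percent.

With a fixed labor force, u_{t+1} = u_t + s·(1−u_t) − f·u_t = u_t·(1−s−f) + s.
Here 1−s−f = 0.515 and s = 0.010.
u_1 = 0.067500 × 0.515 + 0.010 = 0.044763.
u_2 = 0.044763 × 0.515 + 0.010 = 0.033053.
u_3 = 0.033053 × 0.515 + 0.010 = 0.027022.
u_4 = 0.027022 × 0.515 + 0.010 = 0.023916.

Unemployment rate after four months ≈ 2.39%.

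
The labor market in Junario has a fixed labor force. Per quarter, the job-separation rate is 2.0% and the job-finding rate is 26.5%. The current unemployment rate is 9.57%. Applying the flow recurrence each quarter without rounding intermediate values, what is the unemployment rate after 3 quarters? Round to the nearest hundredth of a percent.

Unemployment rate after three quarters ≈ 7.95%.

With a fixed labor force, u_{t+1} = u_t + s·(1−u_t) − f·u_t = u_t·(1−s−f) + s.
Here 1−s−f = 0.715 and s = 0.020.
u_1 = 0.095700 × 0.715 + 0.020 = 0.088425.
u_2 = 0.088425 × 0.715 + 0.020 = 0.083224.
u_3 = 0.083224 × 0.715 + 0.020 = 0.079505.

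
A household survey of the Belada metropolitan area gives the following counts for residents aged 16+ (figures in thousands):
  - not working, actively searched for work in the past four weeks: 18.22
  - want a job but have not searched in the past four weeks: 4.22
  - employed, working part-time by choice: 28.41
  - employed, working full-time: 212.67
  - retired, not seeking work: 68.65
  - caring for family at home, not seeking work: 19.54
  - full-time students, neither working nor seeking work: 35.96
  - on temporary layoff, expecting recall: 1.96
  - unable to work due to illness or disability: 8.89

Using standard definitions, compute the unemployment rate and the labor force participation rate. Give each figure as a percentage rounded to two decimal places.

Employed = 28.41 + 212.67 = 241.08 thousand.
Unemployed = 18.22 + 1.96 = 20.18 thousand (jobless and actively searching, or on temporary layoff).
Labor force = 241.08 + 20.18 = 261.26 thousand.
Not in labor force = 4.22 + 68.65 + 19.54 + 35.96 + 8.89 = 137.26 thousand (those not working and not actively searching are outside the labor force — including those who want a job but have given up searching).
Civilian working-age population = 261.26 + 137.26 = 398.52 thousand.
Unemployment rate = 20.18 / 261.26 = 7.72%.
Labor force participation rate = 261.26 / 398.52 = 65.56%.

Unemployment rate ≈ 7.72%; labor force participation rate ≈ 65.56%.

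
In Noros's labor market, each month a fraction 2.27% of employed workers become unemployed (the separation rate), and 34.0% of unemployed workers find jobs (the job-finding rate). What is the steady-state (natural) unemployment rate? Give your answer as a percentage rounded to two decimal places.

Steady-state unemployment rate ≈ 6.26%.

At steady state the flows balance: s·E = f·U, so U/(E+U) = s/(s+f).
u* = 2.27 / (2.27 + 34.0) = 2.27 / 36.27 = 6.26%.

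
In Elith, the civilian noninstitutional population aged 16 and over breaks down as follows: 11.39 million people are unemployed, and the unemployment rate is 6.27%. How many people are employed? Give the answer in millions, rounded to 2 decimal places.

Labor force = U / u = 11.39 / 0.0627 ≈ 181.66 million.
Employed = labor force − unemployed = 181.66 − 11.39 = 170.27 million.

About 170.27 million are employed.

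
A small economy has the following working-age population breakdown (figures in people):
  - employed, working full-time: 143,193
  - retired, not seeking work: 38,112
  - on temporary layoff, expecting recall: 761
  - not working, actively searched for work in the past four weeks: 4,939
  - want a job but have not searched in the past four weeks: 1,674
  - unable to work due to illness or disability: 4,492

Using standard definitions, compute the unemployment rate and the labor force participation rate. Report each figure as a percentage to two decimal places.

Employed = 143,193.
Unemployed = 761 + 4,939 = 5,700 (jobless and actively searching, or on temporary layoff).
Labor force = 143,193 + 5,700 = 148,893.
Not in labor force = 38,112 + 1,674 + 4,492 = 44,278 (those not working and not actively searching are outside the labor force — including those who want a job but have given up searching).
Civilian working-age population = 148,893 + 44,278 = 193,171.
Unemployment rate = 5,700 / 148,893 = 3.83%.
Labor force participation rate = 148,893 / 193,171 = 77.08%.

Unemployment rate ≈ 3.83%; labor force participation rate ≈ 77.08%.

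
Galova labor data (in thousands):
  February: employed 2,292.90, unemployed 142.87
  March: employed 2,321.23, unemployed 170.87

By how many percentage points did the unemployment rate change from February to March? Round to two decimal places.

The unemployment rate changed by +0.99 percentage points.

February: labor force = 2,292.90 + 142.87 = 2,435.77; u = 142.87/2,435.77 = 5.87%.
March: labor force = 2,321.23 + 170.87 = 2,492.10; u = 170.87/2,492.10 = 6.86%.
Change = 6.86% − 5.87% = +0.99 pp.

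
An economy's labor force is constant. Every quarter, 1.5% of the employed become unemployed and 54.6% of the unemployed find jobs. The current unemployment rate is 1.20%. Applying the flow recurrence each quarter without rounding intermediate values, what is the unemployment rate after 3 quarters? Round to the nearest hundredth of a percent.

With a fixed labor force, u_{t+1} = u_t + s·(1−u_t) − f·u_t = u_t·(1−s−f) + s.
Here 1−s−f = 0.439 and s = 0.015.
u_1 = 0.012000 × 0.439 + 0.015 = 0.020268.
u_2 = 0.020268 × 0.439 + 0.015 = 0.023898.
u_3 = 0.023898 × 0.439 + 0.015 = 0.025491.

Unemployment rate after three quarters ≈ 2.55%.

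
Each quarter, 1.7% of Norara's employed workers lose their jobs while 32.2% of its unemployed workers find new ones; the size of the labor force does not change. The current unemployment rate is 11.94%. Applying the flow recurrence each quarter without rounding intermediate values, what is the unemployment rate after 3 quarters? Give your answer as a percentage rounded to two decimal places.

With a fixed labor force, u_{t+1} = u_t + s·(1−u_t) − f·u_t = u_t·(1−s−f) + s.
Here 1−s−f = 0.661 and s = 0.017.
u_1 = 0.119400 × 0.661 + 0.017 = 0.095923.
u_2 = 0.095923 × 0.661 + 0.017 = 0.080405.
u_3 = 0.080405 × 0.661 + 0.017 = 0.070148.

Unemployment rate after three quarters ≈ 7.01%.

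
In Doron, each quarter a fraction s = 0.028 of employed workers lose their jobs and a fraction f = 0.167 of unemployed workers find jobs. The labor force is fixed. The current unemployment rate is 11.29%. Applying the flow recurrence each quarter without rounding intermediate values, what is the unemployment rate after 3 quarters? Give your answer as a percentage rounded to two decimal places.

With a fixed labor force, u_{t+1} = u_t + s·(1−u_t) − f·u_t = u_t·(1−s−f) + s.
Here 1−s−f = 0.805 and s = 0.028.
u_1 = 0.112900 × 0.805 + 0.028 = 0.118885.
u_2 = 0.118885 × 0.805 + 0.028 = 0.123702.
u_3 = 0.123702 × 0.805 + 0.028 = 0.127580.

Unemployment rate after three quarters ≈ 12.76%.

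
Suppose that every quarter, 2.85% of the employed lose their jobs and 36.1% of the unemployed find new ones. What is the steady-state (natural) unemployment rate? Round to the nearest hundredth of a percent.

Steady-state unemployment rate ≈ 7.32%.

At steady state the flows balance: s·E = f·U, so U/(E+U) = s/(s+f).
u* = 2.85 / (2.85 + 36.1) = 2.85 / 38.95 = 7.32%.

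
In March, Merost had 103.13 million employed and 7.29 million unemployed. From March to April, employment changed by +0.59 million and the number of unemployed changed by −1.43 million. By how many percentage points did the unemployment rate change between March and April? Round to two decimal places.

The unemployment rate changed by −1.25 percentage points.

March: labor force = 103.13 + 7.29 = 110.42; u = 7.29/110.42 = 6.60%.
April: labor force = 103.72 + 5.86 = 109.58; u = 5.86/109.58 = 5.35%.
Change = 5.35% − 6.60% = −1.25 pp.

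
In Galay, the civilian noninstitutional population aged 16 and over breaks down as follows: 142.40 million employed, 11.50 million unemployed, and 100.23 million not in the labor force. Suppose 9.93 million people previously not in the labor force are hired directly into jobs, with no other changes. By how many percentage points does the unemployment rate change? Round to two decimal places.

Initially, labor force = 142.40 + 11.50 = 153.90 million, so u = 11.50/153.90 = 7.47%.
After the change, employed and labor force both rise by 9.93; unemployed unchanged → E = 152.33, U = 11.50, labor force = 163.83 million.
New unemployment rate = 11.50 / 163.83 = 7.02%.
Change = 7.02% − 7.47% = −0.45 percentage points.

The unemployment rate changes by −0.45 percentage points.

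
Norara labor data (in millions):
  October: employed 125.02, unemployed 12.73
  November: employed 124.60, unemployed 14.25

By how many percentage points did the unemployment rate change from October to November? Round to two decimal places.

October: labor force = 125.02 + 12.73 = 137.75; u = 12.73/137.75 = 9.24%.
November: labor force = 124.60 + 14.25 = 138.85; u = 14.25/138.85 = 10.26%.
Change = 10.26% − 9.24% = +1.02 pp.

The unemployment rate changed by +1.02 percentage points.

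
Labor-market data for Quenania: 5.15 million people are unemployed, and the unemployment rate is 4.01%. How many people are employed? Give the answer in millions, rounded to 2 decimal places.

About 123.28 million are employed.

Labor force = U / u = 5.15 / 0.0401 ≈ 128.43 million.
Employed = labor force − unemployed = 128.43 − 5.15 = 123.28 million.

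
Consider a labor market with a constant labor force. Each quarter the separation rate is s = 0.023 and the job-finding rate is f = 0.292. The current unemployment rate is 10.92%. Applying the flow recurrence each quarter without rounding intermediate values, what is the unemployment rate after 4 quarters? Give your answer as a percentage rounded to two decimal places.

With a fixed labor force, u_{t+1} = u_t + s·(1−u_t) − f·u_t = u_t·(1−s−f) + s.
Here 1−s−f = 0.685 and s = 0.023.
u_1 = 0.109200 × 0.685 + 0.023 = 0.097802.
u_2 = 0.097802 × 0.685 + 0.023 = 0.089994.
u_3 = 0.089994 × 0.685 + 0.023 = 0.084646.
u_4 = 0.084646 × 0.685 + 0.023 = 0.080983.

Unemployment rate after four quarters ≈ 8.10%.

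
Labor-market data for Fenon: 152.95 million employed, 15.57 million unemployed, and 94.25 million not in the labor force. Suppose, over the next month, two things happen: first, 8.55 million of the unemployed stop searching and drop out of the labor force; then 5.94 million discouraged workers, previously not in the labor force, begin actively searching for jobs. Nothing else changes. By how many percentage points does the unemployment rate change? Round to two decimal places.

Initially, labor force = 152.95 + 15.57 = 168.52 million, so u = 15.57/168.52 = 9.24%.
After the first change, unemployed and labor force both fall by 8.55 → E = 152.95, U = 7.02, labor force = 159.97 million.
After the second change, unemployed and labor force both rise by 5.94 → E = 152.95, U = 12.96, labor force = 165.91 million.
New unemployment rate = 12.96 / 165.91 = 7.81%.
Change = 7.81% − 9.24% = −1.43 percentage points.

The unemployment rate changes by −1.43 percentage points.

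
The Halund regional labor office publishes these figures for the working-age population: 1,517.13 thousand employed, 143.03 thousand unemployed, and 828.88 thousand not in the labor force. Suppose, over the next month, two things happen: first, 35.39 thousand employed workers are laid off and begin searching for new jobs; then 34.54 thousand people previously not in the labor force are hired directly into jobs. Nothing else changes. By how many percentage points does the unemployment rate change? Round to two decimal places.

Initially, labor force = 1,517.13 + 143.03 = 1,660.16 thousand, so u = 143.03/1,660.16 = 8.62%.
After the first change, employed falls and unemployed rises by 35.39; labor force unchanged → E = 1,481.74, U = 178.42, labor force = 1,660.16 thousand.
After the second change, employed and labor force both rise by 34.54; unemployed unchanged → E = 1,516.28, U = 178.42, labor force = 1,694.70 thousand.
New unemployment rate = 178.42 / 1,694.70 = 10.53%.
Change = 10.53% − 8.62% = +1.91 percentage points.

The unemployment rate changes by +1.91 percentage points.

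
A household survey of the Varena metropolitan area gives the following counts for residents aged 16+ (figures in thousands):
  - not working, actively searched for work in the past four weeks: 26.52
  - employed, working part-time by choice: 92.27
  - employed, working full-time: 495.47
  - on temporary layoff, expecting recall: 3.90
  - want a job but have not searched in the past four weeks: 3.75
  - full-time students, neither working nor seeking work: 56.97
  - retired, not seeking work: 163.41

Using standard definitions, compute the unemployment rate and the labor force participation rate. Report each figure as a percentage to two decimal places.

Employed = 92.27 + 495.47 = 587.74 thousand.
Unemployed = 26.52 + 3.90 = 30.42 thousand (jobless and actively searching, or on temporary layoff).
Labor force = 587.74 + 30.42 = 618.16 thousand.
Not in labor force = 3.75 + 56.97 + 163.41 = 224.13 thousand (those not working and not actively searching are outside the labor force — including those who want a job but have given up searching).
Civilian working-age population = 618.16 + 224.13 = 842.29 thousand.
Unemployment rate = 30.42 / 618.16 = 4.92%.
Labor force participation rate = 618.16 / 842.29 = 73.39%.

Unemployment rate ≈ 4.92%; labor force participation rate ≈ 73.39%.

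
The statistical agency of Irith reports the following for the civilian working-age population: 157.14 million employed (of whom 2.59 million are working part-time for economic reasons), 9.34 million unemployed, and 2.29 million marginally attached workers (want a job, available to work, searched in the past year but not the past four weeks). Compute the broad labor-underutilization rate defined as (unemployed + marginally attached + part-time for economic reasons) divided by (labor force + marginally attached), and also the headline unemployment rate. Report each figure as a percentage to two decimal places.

Broad underutilization rate ≈ 8.43%; headline unemployment rate ≈ 5.61%.

Labor force = 157.14 + 9.34 = 166.48 million.
Numerator = 9.34 + 2.29 + 2.59 = 14.22 million.
Denominator = 166.48 + 2.29 = 168.77 million.
Broad rate = 14.22 / 168.77 = 8.43%.
Headline unemployment rate = 9.34 / 166.48 = 5.61%.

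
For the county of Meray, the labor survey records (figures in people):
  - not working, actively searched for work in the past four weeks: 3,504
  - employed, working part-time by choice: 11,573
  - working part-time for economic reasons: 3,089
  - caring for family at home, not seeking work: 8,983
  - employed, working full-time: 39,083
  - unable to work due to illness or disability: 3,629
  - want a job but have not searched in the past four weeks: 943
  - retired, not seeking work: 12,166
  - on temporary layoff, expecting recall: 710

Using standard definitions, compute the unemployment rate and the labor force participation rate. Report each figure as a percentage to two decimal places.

Unemployment rate ≈ 7.27%; labor force participation rate ≈ 69.26%.

Employed = 11,573 + 3,089 + 39,083 = 53,745 (anyone who worked, including part-time for economic reasons, counts as employed).
Unemployed = 3,504 + 710 = 4,214 (jobless and actively searching, or on temporary layoff).
Labor force = 53,745 + 4,214 = 57,959.
Not in labor force = 8,983 + 3,629 + 943 + 12,166 = 25,721 (those not working and not actively searching are outside the labor force — including those who want a job but have given up searching).
Civilian working-age population = 57,959 + 25,721 = 83,680.
Unemployment rate = 4,214 / 57,959 = 7.27%.
Labor force participation rate = 57,959 / 83,680 = 69.26%.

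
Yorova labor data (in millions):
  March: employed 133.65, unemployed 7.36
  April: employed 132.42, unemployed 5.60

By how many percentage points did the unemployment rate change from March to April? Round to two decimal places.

March: labor force = 133.65 + 7.36 = 141.01; u = 7.36/141.01 = 5.22%.
April: labor force = 132.42 + 5.60 = 138.02; u = 5.60/138.02 = 4.06%.
Change = 4.06% − 5.22% = −1.16 pp.

The unemployment rate changed by −1.16 percentage points.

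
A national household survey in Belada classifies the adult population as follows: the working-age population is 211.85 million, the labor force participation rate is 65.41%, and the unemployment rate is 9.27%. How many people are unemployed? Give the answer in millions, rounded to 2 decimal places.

About 12.85 million are unemployed.

Labor force = 0.6541 × 211.85 = 138.57 million.
Unemployed = 0.0927 × 138.57 ≈ 12.85 million.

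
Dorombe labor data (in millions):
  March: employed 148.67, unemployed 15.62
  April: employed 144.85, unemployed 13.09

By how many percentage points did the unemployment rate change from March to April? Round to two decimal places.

The unemployment rate changed by −1.22 percentage points.

March: labor force = 148.67 + 15.62 = 164.29; u = 15.62/164.29 = 9.51%.
April: labor force = 144.85 + 13.09 = 157.94; u = 13.09/157.94 = 8.29%.
Change = 8.29% − 9.51% = −1.22 pp.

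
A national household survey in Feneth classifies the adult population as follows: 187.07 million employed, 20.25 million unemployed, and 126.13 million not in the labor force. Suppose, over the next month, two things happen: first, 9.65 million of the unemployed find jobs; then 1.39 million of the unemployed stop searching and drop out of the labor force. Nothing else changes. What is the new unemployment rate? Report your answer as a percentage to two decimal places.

Initially, labor force = 187.07 + 20.25 = 207.32 million, so u = 20.25/207.32 = 9.77%.
After the first change, unemployed falls and employed rises by 9.65; labor force unchanged → E = 196.72, U = 10.60, labor force = 207.32 million.
After the second change, unemployed and labor force both fall by 1.39 → E = 196.72, U = 9.21, labor force = 205.93 million.
New unemployment rate = 9.21 / 205.93 = 4.47%.

New unemployment rate ≈ 4.47%.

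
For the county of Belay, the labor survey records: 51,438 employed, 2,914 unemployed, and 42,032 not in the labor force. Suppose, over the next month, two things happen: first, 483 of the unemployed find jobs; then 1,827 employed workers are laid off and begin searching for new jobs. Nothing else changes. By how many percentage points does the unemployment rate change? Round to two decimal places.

Initially, labor force = 51,438 + 2,914 = 54,352, so u = 2,914/54,352 = 5.36%.
After the first change, unemployed falls and employed rises by 483; labor force unchanged → E = 51,921, U = 2,431, labor force = 54,352.
After the second change, employed falls and unemployed rises by 1,827; labor force unchanged → E = 50,094, U = 4,258, labor force = 54,352.
New unemployment rate = 4,258 / 54,352 = 7.83%.
Change = 7.83% − 5.36% = +2.47 percentage points.

The unemployment rate changes by +2.47 percentage points.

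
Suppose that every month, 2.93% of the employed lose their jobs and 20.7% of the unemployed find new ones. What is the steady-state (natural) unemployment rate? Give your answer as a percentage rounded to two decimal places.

Steady-state unemployment rate ≈ 12.40%.

At steady state the flows balance: s·E = f·U, so U/(E+U) = s/(s+f).
u* = 2.93 / (2.93 + 20.7) = 2.93 / 23.63 = 12.40%.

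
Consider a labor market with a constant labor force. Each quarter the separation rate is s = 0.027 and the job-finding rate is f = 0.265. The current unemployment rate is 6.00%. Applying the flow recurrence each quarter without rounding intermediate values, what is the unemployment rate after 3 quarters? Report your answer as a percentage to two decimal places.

Unemployment rate after three quarters ≈ 8.09%.

With a fixed labor force, u_{t+1} = u_t + s·(1−u_t) − f·u_t = u_t·(1−s−f) + s.
Here 1−s−f = 0.708 and s = 0.027.
u_1 = 0.060000 × 0.708 + 0.027 = 0.069480.
u_2 = 0.069480 × 0.708 + 0.027 = 0.076192.
u_3 = 0.076192 × 0.708 + 0.027 = 0.080944.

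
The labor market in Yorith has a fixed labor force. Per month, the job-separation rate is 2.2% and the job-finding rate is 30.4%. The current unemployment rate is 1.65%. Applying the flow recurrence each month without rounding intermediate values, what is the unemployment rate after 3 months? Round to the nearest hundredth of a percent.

Unemployment rate after three months ≈ 5.19%.

With a fixed labor force, u_{t+1} = u_t + s·(1−u_t) − f·u_t = u_t·(1−s−f) + s.
Here 1−s−f = 0.674 and s = 0.022.
u_1 = 0.016500 × 0.674 + 0.022 = 0.033121.
u_2 = 0.033121 × 0.674 + 0.022 = 0.044324.
u_3 = 0.044324 × 0.674 + 0.022 = 0.051874.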